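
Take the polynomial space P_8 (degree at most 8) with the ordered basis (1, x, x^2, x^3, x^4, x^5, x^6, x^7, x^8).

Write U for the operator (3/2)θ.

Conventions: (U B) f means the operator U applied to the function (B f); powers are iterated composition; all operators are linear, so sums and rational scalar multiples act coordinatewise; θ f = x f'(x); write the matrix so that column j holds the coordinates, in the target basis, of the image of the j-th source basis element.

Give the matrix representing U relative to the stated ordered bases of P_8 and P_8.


the matrix is [[0, 0, 0, 0, 0, 0, 0, 0, 0]; [0, 3/2, 0, 0, 0, 0, 0, 0, 0]; [0, 0, 3, 0, 0, 0, 0, 0, 0]; [0, 0, 0, 9/2, 0, 0, 0, 0, 0]; [0, 0, 0, 0, 6, 0, 0, 0, 0]; [0, 0, 0, 0, 0, 15/2, 0, 0, 0]; [0, 0, 0, 0, 0, 0, 9, 0, 0]; [0, 0, 0, 0, 0, 0, 0, 21/2, 0]; [0, 0, 0, 0, 0, 0, 0, 0, 12]] (rows listed top to bottom)

image of 1: 0
image of x: (3/2)x
image of x^2: 3x^2
image of x^3: (9/2)x^3
image of x^4: 6x^4
image of x^5: (15/2)x^5
image of x^6: 9x^6
image of x^7: (21/2)x^7
image of x^8: 12x^8
each image's coordinates form column j of the matrix


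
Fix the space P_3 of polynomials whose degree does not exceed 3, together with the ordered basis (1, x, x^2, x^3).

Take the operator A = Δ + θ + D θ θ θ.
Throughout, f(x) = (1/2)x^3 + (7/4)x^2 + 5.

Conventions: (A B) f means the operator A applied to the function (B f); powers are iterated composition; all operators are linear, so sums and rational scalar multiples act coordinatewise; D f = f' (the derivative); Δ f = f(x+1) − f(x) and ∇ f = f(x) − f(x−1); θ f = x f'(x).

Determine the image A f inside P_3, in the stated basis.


Δ f = (3/2)x^2 + 5x + 9/4
θ f = (3/2)x^3 + (7/2)x^2
θ f = (3/2)x^3 + (7/2)x^2
θ θ f = (9/2)x^3 + 7x^2
θ θ θ f = (27/2)x^3 + 14x^2
D (θ θ θ) f = (81/2)x^2 + 28x
(Δ + θ + D θ θ θ) f = (3/2)x^3 + (91/2)x^2 + 33x + 9/4

the result is g(x) = (3/2)x^3 + (91/2)x^2 + 33x + 9/4


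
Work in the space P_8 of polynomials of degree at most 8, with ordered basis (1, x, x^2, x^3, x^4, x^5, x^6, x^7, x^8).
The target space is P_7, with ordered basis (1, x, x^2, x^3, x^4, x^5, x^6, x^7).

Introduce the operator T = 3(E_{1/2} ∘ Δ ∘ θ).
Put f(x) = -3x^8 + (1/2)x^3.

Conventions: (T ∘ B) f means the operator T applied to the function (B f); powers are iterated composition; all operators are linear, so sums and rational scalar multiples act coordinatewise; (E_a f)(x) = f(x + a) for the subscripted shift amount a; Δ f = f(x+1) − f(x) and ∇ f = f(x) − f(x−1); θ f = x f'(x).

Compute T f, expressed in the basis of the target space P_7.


the result is g(x) = -576x^7 - 4032x^6 - 13104x^5 - 25200x^4 - 30492x^3 - (45837/2)x^2 - 9810x - 14643/8

θ f = -24x^8 + (3/2)x^3
Δ θ f = -192x^7 - 672x^6 - 1344x^5 - 1680x^4 - 1344x^3 - (1335/2)x^2 - (375/2)x - 45/2
E_{1/2} (Δ ∘ θ) f = -192x^7 - 1344x^6 - 4368x^5 - 8400x^4 - 10164x^3 - (15279/2)x^2 - 3270x - 4881/8
(3(E_{1/2} ∘ Δ ∘ θ)) f = -576x^7 - 4032x^6 - 13104x^5 - 25200x^4 - 30492x^3 - (45837/2)x^2 - 9810x - 14643/8


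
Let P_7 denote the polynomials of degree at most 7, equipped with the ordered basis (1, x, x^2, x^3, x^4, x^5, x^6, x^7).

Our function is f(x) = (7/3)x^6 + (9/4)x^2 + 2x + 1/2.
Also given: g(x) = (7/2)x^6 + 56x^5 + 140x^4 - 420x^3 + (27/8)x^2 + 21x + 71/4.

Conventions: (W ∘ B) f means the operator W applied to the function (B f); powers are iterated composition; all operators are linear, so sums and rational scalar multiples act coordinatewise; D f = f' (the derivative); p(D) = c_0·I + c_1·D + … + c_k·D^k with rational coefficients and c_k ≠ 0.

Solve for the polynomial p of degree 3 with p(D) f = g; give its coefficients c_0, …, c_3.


p(D) = (3/2)·I + 4·D + 2·D^2 − (3/2)·D^3, i.e. c_0 = 3/2, c_1 = 4, c_2 = 2, c_3 = -3/2

D^0 f = (7/3)x^6 + (9/4)x^2 + 2x + 1/2
D^1 f = 14x^5 + (9/2)x + 2
D^2 f = 70x^4 + 9/2
D^3 f = 280x^3
matching coefficients of g against c_0 f + c_1 Df + … from the top degree down determines the c_i
solution: c_0 = 3/2, c_1 = 4, c_2 = 2, c_3 = -3/2


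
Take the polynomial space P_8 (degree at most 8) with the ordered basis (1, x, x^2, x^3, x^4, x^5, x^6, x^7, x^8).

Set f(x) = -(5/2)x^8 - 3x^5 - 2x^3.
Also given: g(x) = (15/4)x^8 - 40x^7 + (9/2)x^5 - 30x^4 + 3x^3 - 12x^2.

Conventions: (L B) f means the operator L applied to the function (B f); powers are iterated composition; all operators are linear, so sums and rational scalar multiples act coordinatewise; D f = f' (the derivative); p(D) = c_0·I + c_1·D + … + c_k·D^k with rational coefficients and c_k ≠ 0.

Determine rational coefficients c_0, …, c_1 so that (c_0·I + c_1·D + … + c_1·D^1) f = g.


D^0 f = -(5/2)x^8 - 3x^5 - 2x^3
D^1 f = -20x^7 - 15x^4 - 6x^2
matching coefficients of g against c_0 f + c_1 Df + … from the top degree down determines the c_i
solution: c_0 = -3/2, c_1 = 2

p(D) = -(3/2)·I + 2·D, i.e. c_0 = -3/2, c_1 = 2


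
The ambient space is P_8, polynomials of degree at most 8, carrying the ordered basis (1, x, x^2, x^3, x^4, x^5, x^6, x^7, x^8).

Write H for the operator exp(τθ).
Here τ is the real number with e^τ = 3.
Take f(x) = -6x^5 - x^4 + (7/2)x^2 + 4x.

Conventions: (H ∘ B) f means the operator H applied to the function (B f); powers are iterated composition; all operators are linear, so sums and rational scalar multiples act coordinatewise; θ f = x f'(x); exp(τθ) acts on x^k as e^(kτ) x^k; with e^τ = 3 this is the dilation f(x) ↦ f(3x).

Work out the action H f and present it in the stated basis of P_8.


the result is g(x) = -1458x^5 - 81x^4 + (63/2)x^2 + 12x

exp(τθ) x^k = e^(kτ) x^k; with e^τ = 3 this sends x^k to 3^k x^k
x ↦ 3 x
x^2 ↦ 9 x^2
x^4 ↦ 81 x^4
x^5 ↦ 243 x^5
applying this coordinatewise to f: exp(τθ) f = -1458x^5 - 81x^4 + (63/2)x^2 + 12x


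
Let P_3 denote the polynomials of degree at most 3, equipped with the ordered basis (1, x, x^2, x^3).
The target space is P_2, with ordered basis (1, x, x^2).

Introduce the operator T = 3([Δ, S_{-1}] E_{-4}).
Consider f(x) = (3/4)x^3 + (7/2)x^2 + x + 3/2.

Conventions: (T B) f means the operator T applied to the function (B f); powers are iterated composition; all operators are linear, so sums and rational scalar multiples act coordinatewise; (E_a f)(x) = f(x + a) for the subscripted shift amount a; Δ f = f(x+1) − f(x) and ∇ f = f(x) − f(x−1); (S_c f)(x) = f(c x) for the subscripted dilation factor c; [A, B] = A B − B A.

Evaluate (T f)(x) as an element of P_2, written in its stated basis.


g(x) = -(27/2)x^2 - 66x - 117/2

E_{-4} f = (3/4)x^3 - (11/2)x^2 + 9x + 11/2
S_{-1} E_{-4} f = -(3/4)x^3 - (11/2)x^2 - 9x + 11/2
Δ S_{-1} E_{-4} f = -(9/4)x^2 - (53/4)x - 61/4
Δ E_{-4} f = (9/4)x^2 - (35/4)x + 17/4
S_{-1} Δ E_{-4} f = (9/4)x^2 + (35/4)x + 17/4
[Δ, S_{-1}] E_{-4} f = -(9/2)x^2 - 22x - 39/2
(3([Δ, S_{-1}] E_{-4})) f = -(27/2)x^2 - 66x - 117/2


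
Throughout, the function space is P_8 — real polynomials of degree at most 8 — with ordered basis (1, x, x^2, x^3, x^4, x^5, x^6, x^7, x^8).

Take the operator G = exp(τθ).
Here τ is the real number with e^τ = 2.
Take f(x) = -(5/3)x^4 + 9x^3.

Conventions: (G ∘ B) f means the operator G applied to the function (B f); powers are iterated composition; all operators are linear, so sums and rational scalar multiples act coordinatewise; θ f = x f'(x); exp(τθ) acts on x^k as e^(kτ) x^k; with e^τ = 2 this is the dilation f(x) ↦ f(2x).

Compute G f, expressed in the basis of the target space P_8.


exp(τθ) x^k = e^(kτ) x^k; with e^τ = 2 this sends x^k to 2^k x^k
x^3 ↦ 8 x^3
x^4 ↦ 16 x^4
applying this coordinatewise to f: exp(τθ) f = -(80/3)x^4 + 72x^3

the image equals g(x) = -(80/3)x^4 + 72x^3


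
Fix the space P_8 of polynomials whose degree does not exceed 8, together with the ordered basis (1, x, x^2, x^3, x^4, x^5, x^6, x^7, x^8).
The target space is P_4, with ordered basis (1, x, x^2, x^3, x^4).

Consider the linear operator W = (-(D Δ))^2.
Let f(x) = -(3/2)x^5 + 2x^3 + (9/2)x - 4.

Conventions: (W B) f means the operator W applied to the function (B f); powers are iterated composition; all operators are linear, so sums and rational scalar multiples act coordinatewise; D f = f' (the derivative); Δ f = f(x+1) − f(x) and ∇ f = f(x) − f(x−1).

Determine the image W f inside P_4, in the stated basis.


Δ f = -(15/2)x^4 - 15x^3 - 9x^2 - (3/2)x + 5
D Δ f = -30x^3 - 45x^2 - 18x - 3/2
(-(D Δ)) f = 30x^3 + 45x^2 + 18x + 3/2
Δ (-(D Δ)) f = 90x^2 + 180x + 93
D Δ (-(D Δ)) f = 180x + 180
(-(D Δ)) (-(D Δ)) f = -180x - 180

g(x) = -180x - 180


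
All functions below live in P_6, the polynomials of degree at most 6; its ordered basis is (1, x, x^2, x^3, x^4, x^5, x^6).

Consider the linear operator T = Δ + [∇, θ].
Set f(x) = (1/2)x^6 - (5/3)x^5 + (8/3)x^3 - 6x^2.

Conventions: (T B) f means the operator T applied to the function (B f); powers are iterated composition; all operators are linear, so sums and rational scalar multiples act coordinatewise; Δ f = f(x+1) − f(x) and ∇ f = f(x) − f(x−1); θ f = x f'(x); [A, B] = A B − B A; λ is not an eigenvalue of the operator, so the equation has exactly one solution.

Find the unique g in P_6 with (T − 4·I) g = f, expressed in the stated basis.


write g with unknown coordinates in the stated basis and equate coefficients in (T − 4·I) g = f
solving from the highest basis element down gives g = -(1/8)x^6 + (1/24)x^5 + (55/96)x^4 - (17/8)x^3 - (139/192)x^2 + (361/192)x - 311/256
check: T g = -(3/2)x^5 + (55/24)x^4 - (35/6)x^3 - (427/48)x^2 + (361/48)x - 311/64
so T g − 4·g = (1/2)x^6 - (5/3)x^5 + (8/3)x^3 - 6x^2 = f ✓

g(x) = -(1/8)x^6 + (1/24)x^5 + (55/96)x^4 - (17/8)x^3 - (139/192)x^2 + (361/192)x - 311/256


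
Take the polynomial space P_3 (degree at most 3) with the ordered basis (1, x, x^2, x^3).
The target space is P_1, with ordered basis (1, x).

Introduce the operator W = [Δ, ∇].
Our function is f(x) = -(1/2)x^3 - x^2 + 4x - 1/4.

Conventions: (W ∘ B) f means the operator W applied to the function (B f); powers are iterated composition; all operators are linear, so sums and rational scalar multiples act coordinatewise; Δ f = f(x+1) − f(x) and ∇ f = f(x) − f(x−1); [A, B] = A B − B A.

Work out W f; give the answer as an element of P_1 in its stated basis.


g(x) = 0

∇ f = -(3/2)x^2 - (1/2)x + 9/2
Δ ∇ f = -3x - 2
Δ f = -(3/2)x^2 - (7/2)x + 5/2
∇ Δ f = -3x - 2
[Δ, ∇] f = 0


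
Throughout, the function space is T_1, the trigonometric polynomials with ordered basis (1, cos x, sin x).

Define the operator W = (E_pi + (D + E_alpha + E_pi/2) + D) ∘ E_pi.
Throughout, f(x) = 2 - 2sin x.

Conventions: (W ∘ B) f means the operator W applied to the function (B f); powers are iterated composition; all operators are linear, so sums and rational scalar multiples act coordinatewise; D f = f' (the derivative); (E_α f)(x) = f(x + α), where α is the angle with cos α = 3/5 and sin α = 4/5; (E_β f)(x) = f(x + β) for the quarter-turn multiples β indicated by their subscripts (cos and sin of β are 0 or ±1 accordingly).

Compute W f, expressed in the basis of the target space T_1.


the result is g(x) = 6 + (38/5)cos x - (4/5)sin x

E_pi f = 2 + 2sin x
E_pi E_pi f = 2 - 2sin x
D E_pi f = 2cos x
E_alpha E_pi f = 2 + (8/5)cos x + (6/5)sin x
E_pi/2 E_pi f = 2 + 2cos x
(D + E_alpha + E_pi/2) E_pi f = 4 + (28/5)cos x + (6/5)sin x
D E_pi f = 2cos x
(E_pi + (D + E_alpha + E_pi/2) + D) E_pi f = 6 + (38/5)cos x - (4/5)sin x


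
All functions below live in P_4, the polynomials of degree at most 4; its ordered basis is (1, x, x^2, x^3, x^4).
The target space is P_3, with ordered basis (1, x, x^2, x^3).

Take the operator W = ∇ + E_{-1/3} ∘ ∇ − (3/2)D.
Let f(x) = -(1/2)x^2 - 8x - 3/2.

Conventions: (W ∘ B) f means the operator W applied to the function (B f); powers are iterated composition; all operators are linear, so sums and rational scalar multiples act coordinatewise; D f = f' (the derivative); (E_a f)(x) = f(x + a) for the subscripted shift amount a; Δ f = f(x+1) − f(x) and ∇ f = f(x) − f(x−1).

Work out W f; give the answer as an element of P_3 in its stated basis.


∇ f = -x - 15/2
∇ f = -x - 15/2
E_{-1/3} ∇ f = -x - 43/6
D f = -x - 8
(-(3/2)D) f = (3/2)x + 12
(∇ + E_{-1/3} ∘ ∇ − (3/2)D) f = -(1/2)x - 8/3

the image equals g(x) = -(1/2)x - 8/3


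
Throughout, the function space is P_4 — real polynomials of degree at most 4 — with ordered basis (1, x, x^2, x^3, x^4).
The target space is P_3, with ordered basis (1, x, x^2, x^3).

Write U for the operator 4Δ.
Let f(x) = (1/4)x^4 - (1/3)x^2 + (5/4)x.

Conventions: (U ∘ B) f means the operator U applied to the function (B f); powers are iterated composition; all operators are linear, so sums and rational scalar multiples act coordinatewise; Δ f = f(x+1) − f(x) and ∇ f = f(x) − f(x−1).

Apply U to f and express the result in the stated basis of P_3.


the result is g(x) = 4x^3 + 6x^2 + (4/3)x + 14/3

Δ f = x^3 + (3/2)x^2 + (1/3)x + 7/6
(4Δ) f = 4x^3 + 6x^2 + (4/3)x + 14/3


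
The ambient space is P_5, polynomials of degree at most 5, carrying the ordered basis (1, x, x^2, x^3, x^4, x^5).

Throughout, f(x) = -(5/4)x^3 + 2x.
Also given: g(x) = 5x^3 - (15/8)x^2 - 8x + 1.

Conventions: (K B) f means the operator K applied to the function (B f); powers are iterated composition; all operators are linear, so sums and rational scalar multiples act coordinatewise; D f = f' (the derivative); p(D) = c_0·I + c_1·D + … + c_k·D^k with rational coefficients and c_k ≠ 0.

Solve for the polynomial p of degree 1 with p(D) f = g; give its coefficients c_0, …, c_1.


D^0 f = -(5/4)x^3 + 2x
D^1 f = -(15/4)x^2 + 2
matching coefficients of g against c_0 f + c_1 Df + … from the top degree down determines the c_i
solution: c_0 = -4, c_1 = 1/2

p(D) = -4·I + (1/2)·D, i.e. c_0 = -4, c_1 = 1/2


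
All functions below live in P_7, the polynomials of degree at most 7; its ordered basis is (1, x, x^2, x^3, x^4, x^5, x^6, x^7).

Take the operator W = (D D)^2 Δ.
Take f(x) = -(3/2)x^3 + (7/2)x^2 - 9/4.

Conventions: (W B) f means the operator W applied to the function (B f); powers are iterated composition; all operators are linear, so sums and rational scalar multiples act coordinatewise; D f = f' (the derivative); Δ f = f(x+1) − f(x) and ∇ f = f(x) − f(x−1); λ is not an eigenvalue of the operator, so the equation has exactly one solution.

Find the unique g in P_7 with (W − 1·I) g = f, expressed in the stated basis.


write g with unknown coordinates in the stated basis and equate coefficients in (W − 1·I) g = f
solving from the highest basis element down gives g = (3/2)x^3 - (7/2)x^2 + 9/4
check: W g = 0
so W g − 1·g = -(3/2)x^3 + (7/2)x^2 - 9/4 = f ✓

g(x) = (3/2)x^3 - (7/2)x^2 + 9/4


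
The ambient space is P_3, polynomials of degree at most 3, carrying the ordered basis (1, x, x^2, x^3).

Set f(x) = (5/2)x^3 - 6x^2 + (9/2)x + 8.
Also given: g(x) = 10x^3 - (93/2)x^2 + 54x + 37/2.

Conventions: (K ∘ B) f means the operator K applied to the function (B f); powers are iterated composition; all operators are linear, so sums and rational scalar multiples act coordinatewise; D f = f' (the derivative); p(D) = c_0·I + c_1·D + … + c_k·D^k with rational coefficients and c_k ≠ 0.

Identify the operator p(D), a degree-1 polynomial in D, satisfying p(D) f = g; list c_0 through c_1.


D^0 f = (5/2)x^3 - 6x^2 + (9/2)x + 8
D^1 f = (15/2)x^2 - 12x + 9/2
matching coefficients of g against c_0 f + c_1 Df + … from the top degree down determines the c_i
solution: c_0 = 4, c_1 = -3

p(D) = 4·I − 3·D, i.e. c_0 = 4, c_1 = -3


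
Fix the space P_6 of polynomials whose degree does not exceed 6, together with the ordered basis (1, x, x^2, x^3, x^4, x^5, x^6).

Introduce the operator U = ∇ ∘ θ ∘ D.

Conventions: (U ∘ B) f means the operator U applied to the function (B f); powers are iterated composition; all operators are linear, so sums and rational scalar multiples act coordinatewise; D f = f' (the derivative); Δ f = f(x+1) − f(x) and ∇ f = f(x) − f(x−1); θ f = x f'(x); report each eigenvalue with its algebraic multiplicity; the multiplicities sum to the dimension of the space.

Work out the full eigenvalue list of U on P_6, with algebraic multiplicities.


λ = 0 (multiplicity 7)

image of 1: 0
image of x: 0
image of x^2: 2
image of x^3: 12x - 6
image of x^4: 36x^2 - 36x + 12
image of x^5: 80x^3 - 120x^2 + 80x - 20
image of x^6: 150x^4 - 300x^3 + 300x^2 - 150x + 30
the matrix is upper triangular; its diagonal is (0, 0, 0, 0, 0, 0, 0)
for a triangular matrix the eigenvalues are the diagonal entries, with algebraic multiplicity their repetition count


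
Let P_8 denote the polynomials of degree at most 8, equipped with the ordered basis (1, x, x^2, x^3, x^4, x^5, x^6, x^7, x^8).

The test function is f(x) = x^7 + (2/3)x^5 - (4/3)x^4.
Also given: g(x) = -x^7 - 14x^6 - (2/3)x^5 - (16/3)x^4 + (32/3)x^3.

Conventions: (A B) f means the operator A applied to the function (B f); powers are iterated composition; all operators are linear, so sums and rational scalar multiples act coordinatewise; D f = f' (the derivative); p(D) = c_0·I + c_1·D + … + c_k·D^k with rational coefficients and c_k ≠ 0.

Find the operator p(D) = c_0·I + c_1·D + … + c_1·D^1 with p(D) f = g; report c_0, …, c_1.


D^0 f = x^7 + (2/3)x^5 - (4/3)x^4
D^1 f = 7x^6 + (10/3)x^4 - (16/3)x^3
matching coefficients of g against c_0 f + c_1 Df + … from the top degree down determines the c_i
solution: c_0 = -1, c_1 = -2

c_0 = -1, c_1 = -2


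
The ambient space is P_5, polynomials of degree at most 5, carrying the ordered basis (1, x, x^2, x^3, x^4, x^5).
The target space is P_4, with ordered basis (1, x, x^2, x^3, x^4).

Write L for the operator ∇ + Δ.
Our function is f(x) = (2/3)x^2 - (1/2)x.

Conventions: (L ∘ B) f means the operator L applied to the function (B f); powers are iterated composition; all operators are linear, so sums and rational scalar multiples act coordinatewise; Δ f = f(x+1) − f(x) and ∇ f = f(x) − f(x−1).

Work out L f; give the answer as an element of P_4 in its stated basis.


∇ f = (4/3)x - 7/6
Δ f = (4/3)x + 1/6
(∇ + Δ) f = (8/3)x - 1

the image equals g(x) = (8/3)x - 1


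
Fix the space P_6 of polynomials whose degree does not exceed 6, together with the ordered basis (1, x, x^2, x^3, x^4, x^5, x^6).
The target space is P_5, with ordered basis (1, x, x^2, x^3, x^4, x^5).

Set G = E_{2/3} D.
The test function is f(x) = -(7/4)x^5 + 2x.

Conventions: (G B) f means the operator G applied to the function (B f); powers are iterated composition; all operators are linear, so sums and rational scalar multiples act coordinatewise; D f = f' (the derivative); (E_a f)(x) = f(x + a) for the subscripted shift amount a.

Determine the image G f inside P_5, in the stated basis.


g(x) = -(35/4)x^4 - (70/3)x^3 - (70/3)x^2 - (280/27)x + 22/81

D f = -(35/4)x^4 + 2
E_{2/3} D f = -(35/4)x^4 - (70/3)x^3 - (70/3)x^2 - (280/27)x + 22/81


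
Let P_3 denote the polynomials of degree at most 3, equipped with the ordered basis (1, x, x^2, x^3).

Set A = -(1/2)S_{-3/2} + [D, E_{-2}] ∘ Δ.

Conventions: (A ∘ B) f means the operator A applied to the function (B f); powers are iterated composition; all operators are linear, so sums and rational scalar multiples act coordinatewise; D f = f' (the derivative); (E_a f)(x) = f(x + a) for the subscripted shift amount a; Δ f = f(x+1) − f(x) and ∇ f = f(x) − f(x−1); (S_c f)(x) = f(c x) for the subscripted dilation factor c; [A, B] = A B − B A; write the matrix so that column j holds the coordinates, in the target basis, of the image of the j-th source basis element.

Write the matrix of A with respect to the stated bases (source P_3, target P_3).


the matrix is [[-1/2, 0, 0, 0]; [0, 3/4, 0, 0]; [0, 0, -9/8, 0]; [0, 0, 0, 27/16]] (rows listed top to bottom)

image of 1: -1/2
image of x: (3/4)x
image of x^2: -(9/8)x^2
image of x^3: (27/16)x^3
each image's coordinates form column j of the matrix


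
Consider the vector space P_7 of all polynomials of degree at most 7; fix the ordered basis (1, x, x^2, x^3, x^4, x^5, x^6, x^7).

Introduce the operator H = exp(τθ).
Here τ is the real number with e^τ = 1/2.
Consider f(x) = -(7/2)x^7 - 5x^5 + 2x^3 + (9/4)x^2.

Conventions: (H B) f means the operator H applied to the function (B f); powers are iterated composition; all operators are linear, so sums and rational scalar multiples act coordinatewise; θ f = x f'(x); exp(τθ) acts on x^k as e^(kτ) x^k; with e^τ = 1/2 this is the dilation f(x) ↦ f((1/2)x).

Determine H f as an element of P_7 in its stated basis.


the result is g(x) = -(7/256)x^7 - (5/32)x^5 + (1/4)x^3 + (9/16)x^2

exp(τθ) x^k = e^(kτ) x^k; with e^τ = 1/2 this sends x^k to (1/2)^k x^k
x^2 ↦ 1/4 x^2
x^3 ↦ 1/8 x^3
x^5 ↦ 1/32 x^5
x^7 ↦ 1/128 x^7
applying this coordinatewise to f: exp(τθ) f = -(7/256)x^7 - (5/32)x^5 + (1/4)x^3 + (9/16)x^2


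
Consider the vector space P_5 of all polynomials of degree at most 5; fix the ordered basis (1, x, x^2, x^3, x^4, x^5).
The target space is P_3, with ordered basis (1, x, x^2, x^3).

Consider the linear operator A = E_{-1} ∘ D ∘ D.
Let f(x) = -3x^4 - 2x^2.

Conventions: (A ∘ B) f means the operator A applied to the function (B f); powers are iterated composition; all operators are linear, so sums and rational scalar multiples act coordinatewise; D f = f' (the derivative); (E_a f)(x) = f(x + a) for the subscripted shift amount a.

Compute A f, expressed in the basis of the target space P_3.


the result is g(x) = -36x^2 + 72x - 40

D f = -12x^3 - 4x
D D f = -36x^2 - 4
E_{-1} D D f = -36x^2 + 72x - 40


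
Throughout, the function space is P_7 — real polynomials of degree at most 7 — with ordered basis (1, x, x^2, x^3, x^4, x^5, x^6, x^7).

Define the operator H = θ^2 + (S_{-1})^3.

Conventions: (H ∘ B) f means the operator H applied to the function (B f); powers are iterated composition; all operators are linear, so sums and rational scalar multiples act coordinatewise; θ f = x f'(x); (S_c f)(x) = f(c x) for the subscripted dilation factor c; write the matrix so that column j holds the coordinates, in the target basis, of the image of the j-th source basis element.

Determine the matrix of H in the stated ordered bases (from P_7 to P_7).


image of 1: 1
image of x: 0
image of x^2: 5x^2
image of x^3: 8x^3
image of x^4: 17x^4
image of x^5: 24x^5
image of x^6: 37x^6
image of x^7: 48x^7
each image's coordinates form column j of the matrix

the matrix is [[1, 0, 0, 0, 0, 0, 0, 0]; [0, 0, 0, 0, 0, 0, 0, 0]; [0, 0, 5, 0, 0, 0, 0, 0]; [0, 0, 0, 8, 0, 0, 0, 0]; [0, 0, 0, 0, 17, 0, 0, 0]; [0, 0, 0, 0, 0, 24, 0, 0]; [0, 0, 0, 0, 0, 0, 37, 0]; [0, 0, 0, 0, 0, 0, 0, 48]] (rows listed top to bottom)


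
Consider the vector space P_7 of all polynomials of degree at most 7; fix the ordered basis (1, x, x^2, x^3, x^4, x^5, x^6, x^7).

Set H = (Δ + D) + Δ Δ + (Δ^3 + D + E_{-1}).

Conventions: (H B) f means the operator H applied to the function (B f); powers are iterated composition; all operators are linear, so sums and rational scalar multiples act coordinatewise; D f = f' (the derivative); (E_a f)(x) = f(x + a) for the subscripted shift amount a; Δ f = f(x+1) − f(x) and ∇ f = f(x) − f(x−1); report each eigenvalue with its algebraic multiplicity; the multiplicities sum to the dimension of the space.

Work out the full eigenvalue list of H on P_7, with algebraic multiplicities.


λ = 1 (multiplicity 8)

image of 1: 1
image of x: x + 2
image of x^2: x^2 + 4x + 4
image of x^3: x^3 + 6x^2 + 12x + 12
image of x^4: x^4 + 8x^3 + 24x^2 + 48x + 52
image of x^5: x^5 + 10x^4 + 40x^3 + 120x^2 + 260x + 180
image of x^6: x^6 + 12x^5 + 60x^4 + 240x^3 + 780x^2 + 1080x + 604
image of x^7: x^7 + 14x^6 + 84x^5 + 420x^4 + 1820x^3 + 3780x^2 + 4228x + 1932
the matrix is upper triangular; its diagonal is (1, 1, 1, 1, 1, 1, 1, 1)
for a triangular matrix the eigenvalues are the diagonal entries, with algebraic multiplicity their repetition count


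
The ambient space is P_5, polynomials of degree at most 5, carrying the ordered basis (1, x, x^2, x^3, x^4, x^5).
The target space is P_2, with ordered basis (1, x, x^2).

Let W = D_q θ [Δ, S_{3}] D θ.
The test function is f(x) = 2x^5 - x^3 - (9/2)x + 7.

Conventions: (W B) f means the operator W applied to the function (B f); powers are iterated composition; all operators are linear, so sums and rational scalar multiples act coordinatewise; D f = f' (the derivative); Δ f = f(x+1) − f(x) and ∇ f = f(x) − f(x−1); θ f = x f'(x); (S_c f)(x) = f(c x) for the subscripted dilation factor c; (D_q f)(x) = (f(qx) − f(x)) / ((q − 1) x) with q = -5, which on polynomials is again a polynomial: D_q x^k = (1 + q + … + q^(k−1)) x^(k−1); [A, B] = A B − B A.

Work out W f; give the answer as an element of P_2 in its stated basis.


θ f = 10x^5 - 3x^3 - (9/2)x
D θ f = 50x^4 - 9x^2 - 9/2
S_{3} D θ f = 4050x^4 - 81x^2 - 9/2
Δ S_{3} D θ f = 16200x^3 + 24300x^2 + 16038x + 3969
Δ D θ f = 200x^3 + 300x^2 + 182x + 41
S_{3} Δ D θ f = 5400x^3 + 2700x^2 + 546x + 41
[Δ, S_{3}] D θ f = 10800x^3 + 21600x^2 + 15492x + 3928
θ ([Δ, S_{3}] D θ) f = 32400x^3 + 43200x^2 + 15492x
D_q θ ([Δ, S_{3}] D θ) f = 680400x^2 - 172800x + 15492

g(x) = 680400x^2 - 172800x + 15492


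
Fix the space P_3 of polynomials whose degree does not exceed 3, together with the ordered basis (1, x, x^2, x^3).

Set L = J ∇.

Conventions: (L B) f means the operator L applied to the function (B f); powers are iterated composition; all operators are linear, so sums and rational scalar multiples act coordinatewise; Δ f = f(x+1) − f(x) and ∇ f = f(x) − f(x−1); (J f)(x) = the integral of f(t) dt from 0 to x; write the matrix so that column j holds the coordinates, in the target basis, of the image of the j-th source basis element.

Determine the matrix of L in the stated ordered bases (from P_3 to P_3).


the matrix is [[0, 0, 0, 0]; [0, 1, -1, 1]; [0, 0, 1, -3/2]; [0, 0, 0, 1]] (rows listed top to bottom)

image of 1: 0
image of x: x
image of x^2: x^2 - x
image of x^3: x^3 - (3/2)x^2 + x
each image's coordinates form column j of the matrix


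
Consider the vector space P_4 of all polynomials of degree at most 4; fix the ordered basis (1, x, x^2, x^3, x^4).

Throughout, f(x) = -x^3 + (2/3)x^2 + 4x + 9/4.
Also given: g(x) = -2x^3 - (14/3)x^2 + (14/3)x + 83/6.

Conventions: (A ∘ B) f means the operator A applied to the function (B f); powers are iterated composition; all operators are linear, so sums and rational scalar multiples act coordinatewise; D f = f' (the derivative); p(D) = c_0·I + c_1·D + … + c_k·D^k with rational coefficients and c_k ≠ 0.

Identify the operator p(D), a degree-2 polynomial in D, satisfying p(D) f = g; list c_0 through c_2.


D^0 f = -x^3 + (2/3)x^2 + 4x + 9/4
D^1 f = -3x^2 + (4/3)x + 4
D^2 f = -6x + 4/3
matching coefficients of g against c_0 f + c_1 Df + … from the top degree down determines the c_i
solution: c_0 = 2, c_1 = 2, c_2 = 1

p(D) = 2·I + 2·D + D^2, i.e. c_0 = 2, c_1 = 2, c_2 = 1


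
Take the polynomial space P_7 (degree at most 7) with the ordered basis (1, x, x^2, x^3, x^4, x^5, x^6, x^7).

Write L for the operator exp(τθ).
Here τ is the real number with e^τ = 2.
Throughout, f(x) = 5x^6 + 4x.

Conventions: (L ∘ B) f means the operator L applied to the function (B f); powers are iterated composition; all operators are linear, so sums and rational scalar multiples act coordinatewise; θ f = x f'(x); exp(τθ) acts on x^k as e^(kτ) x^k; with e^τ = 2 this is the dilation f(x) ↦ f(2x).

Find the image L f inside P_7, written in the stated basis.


g(x) = 320x^6 + 8x

exp(τθ) x^k = e^(kτ) x^k; with e^τ = 2 this sends x^k to 2^k x^k
x ↦ 2 x
x^6 ↦ 64 x^6
applying this coordinatewise to f: exp(τθ) f = 320x^6 + 8x


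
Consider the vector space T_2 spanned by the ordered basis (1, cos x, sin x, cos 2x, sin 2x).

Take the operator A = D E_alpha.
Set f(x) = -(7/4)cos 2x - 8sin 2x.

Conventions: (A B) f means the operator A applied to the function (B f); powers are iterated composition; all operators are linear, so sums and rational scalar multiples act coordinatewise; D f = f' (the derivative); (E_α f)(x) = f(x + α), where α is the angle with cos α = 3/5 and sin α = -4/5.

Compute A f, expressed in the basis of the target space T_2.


g(x) = (28/25)cos 2x - (817/50)sin 2x

E_alpha f = (817/100)cos 2x + (14/25)sin 2x
D E_alpha f = (28/25)cos 2x - (817/50)sin 2x


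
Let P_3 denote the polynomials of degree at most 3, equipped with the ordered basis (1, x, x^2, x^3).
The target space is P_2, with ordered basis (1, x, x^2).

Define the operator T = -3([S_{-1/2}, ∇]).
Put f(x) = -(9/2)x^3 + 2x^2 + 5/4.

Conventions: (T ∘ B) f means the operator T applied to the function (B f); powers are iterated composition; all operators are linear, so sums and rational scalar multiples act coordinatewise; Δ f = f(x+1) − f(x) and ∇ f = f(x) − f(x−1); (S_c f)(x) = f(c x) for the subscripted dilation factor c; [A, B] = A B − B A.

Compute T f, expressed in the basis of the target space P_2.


∇ f = -(27/2)x^2 + (35/2)x - 13/2
S_{-1/2} ∇ f = -(27/8)x^2 - (35/4)x - 13/2
S_{-1/2} f = (9/16)x^3 + (1/2)x^2 + 5/4
∇ S_{-1/2} f = (27/16)x^2 - (11/16)x + 1/16
[S_{-1/2}, ∇] f = -(81/16)x^2 - (129/16)x - 105/16
(-3([S_{-1/2}, ∇])) f = (243/16)x^2 + (387/16)x + 315/16

g(x) = (243/16)x^2 + (387/16)x + 315/16


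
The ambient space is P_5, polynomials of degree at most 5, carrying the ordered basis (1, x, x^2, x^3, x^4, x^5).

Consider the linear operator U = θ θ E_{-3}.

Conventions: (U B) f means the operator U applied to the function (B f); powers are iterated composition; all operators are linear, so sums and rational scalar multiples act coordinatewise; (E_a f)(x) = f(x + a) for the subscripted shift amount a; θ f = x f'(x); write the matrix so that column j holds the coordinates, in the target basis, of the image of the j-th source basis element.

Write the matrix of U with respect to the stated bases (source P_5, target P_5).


the matrix is [[0, 0, 0, 0, 0, 0]; [0, 1, -6, 27, -108, 405]; [0, 0, 4, -36, 216, -1080]; [0, 0, 0, 9, -108, 810]; [0, 0, 0, 0, 16, -240]; [0, 0, 0, 0, 0, 25]] (rows listed top to bottom)

image of 1: 0
image of x: x
image of x^2: 4x^2 - 6x
image of x^3: 9x^3 - 36x^2 + 27x
image of x^4: 16x^4 - 108x^3 + 216x^2 - 108x
image of x^5: 25x^5 - 240x^4 + 810x^3 - 1080x^2 + 405x
each image's coordinates form column j of the matrix


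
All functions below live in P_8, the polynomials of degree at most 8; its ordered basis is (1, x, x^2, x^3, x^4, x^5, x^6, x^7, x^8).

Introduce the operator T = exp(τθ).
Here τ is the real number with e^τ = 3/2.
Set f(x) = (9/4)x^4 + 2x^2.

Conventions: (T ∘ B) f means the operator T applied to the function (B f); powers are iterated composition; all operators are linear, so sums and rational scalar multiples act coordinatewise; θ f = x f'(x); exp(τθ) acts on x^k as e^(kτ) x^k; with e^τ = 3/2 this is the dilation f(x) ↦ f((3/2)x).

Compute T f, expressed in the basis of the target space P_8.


exp(τθ) x^k = e^(kτ) x^k; with e^τ = 3/2 this sends x^k to (3/2)^k x^k
x^2 ↦ 9/4 x^2
x^4 ↦ 81/16 x^4
applying this coordinatewise to f: exp(τθ) f = (729/64)x^4 + (9/2)x^2

the result is g(x) = (729/64)x^4 + (9/2)x^2


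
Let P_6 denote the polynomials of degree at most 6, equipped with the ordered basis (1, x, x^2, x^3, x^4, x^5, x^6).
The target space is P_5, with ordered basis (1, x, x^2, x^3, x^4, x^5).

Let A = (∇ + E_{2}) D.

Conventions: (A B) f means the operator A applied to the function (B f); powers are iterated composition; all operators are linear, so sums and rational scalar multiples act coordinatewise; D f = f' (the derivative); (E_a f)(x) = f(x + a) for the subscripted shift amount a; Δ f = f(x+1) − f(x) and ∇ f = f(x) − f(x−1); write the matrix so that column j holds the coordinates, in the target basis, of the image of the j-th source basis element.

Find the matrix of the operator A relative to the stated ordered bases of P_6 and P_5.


the matrix is [[0, 1, 6, 9, 36, 75, 198]; [0, 0, 2, 18, 36, 180, 450]; [0, 0, 0, 3, 36, 90, 540]; [0, 0, 0, 0, 4, 60, 180]; [0, 0, 0, 0, 0, 5, 90]; [0, 0, 0, 0, 0, 0, 6]] (rows listed top to bottom)

image of 1: 0
image of x: 1
image of x^2: 2x + 6
image of x^3: 3x^2 + 18x + 9
image of x^4: 4x^3 + 36x^2 + 36x + 36
image of x^5: 5x^4 + 60x^3 + 90x^2 + 180x + 75
image of x^6: 6x^5 + 90x^4 + 180x^3 + 540x^2 + 450x + 198
each image's coordinates form column j of the matrix


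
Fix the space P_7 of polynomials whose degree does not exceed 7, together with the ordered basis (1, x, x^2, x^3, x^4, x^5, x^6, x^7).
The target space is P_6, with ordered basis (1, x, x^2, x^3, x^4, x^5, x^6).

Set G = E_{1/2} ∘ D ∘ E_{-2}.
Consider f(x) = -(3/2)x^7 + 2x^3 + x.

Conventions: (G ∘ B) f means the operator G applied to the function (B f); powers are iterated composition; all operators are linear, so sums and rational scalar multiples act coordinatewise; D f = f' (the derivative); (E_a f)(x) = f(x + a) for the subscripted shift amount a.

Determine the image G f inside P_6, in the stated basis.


E_{-2} f = -(3/2)x^7 + 21x^6 - 126x^5 + 420x^4 - 838x^3 + 996x^2 - 647x + 174
D E_{-2} f = -(21/2)x^6 + 126x^5 - 630x^4 + 1680x^3 - 2514x^2 + 1992x - 647
E_{1/2} D E_{-2} f = -(21/2)x^6 + (189/2)x^5 - (2835/8)x^4 + (2835/4)x^3 - (25323/32)x^2 + (14733/32)x - 13453/128

the image equals g(x) = -(21/2)x^6 + (189/2)x^5 - (2835/8)x^4 + (2835/4)x^3 - (25323/32)x^2 + (14733/32)x - 13453/128


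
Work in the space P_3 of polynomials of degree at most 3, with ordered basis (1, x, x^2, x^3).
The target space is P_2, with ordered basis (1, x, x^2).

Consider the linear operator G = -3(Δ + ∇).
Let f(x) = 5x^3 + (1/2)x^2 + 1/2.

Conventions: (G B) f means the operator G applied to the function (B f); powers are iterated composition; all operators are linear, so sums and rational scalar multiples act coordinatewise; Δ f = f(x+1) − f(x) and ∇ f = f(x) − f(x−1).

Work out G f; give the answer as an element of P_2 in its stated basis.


the result is g(x) = -90x^2 - 6x - 30

Δ f = 15x^2 + 16x + 11/2
∇ f = 15x^2 - 14x + 9/2
(Δ + ∇) f = 30x^2 + 2x + 10
(-3(Δ + ∇)) f = -90x^2 - 6x - 30


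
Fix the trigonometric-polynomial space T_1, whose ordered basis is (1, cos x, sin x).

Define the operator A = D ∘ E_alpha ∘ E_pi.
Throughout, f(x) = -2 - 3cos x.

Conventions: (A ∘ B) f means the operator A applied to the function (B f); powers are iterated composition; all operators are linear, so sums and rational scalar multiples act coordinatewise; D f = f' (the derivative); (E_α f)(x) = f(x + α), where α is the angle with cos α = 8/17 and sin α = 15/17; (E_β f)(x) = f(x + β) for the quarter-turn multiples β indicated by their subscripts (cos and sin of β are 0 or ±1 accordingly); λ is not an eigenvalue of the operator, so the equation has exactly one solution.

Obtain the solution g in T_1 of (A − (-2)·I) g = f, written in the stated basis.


the result is g(x) = -1 - (147/145)cos x + (24/145)sin x

write g with unknown coordinates in the stated basis and equate coefficients in (A − (-2)·I) g = f
solving from the highest basis element down gives g = -1 - (147/145)cos x + (24/145)sin x
check: A g = -(141/145)cos x - (48/145)sin x
so A g − (-2)·g = -2 - 3cos x = f ✓


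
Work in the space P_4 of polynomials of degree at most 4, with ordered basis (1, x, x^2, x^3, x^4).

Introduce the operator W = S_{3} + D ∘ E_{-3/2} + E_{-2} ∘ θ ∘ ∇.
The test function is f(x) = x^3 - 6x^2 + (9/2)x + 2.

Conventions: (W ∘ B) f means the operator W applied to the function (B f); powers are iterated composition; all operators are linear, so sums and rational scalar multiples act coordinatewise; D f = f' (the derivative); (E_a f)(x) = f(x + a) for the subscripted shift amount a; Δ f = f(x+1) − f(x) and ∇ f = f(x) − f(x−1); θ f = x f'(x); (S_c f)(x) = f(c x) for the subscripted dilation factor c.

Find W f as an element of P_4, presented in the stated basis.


S_{3} f = 27x^3 - 54x^2 + (27/2)x + 2
E_{-3/2} f = x^3 - (21/2)x^2 + (117/4)x - 173/8
D E_{-3/2} f = 3x^2 - 21x + 117/4
∇ f = 3x^2 - 15x + 23/2
θ ∇ f = 6x^2 - 15x
E_{-2} θ ∇ f = 6x^2 - 39x + 54
(S_{3} + D ∘ E_{-3/2} + E_{-2} ∘ θ ∘ ∇) f = 27x^3 - 45x^2 - (93/2)x + 341/4

the result is g(x) = 27x^3 - 45x^2 - (93/2)x + 341/4


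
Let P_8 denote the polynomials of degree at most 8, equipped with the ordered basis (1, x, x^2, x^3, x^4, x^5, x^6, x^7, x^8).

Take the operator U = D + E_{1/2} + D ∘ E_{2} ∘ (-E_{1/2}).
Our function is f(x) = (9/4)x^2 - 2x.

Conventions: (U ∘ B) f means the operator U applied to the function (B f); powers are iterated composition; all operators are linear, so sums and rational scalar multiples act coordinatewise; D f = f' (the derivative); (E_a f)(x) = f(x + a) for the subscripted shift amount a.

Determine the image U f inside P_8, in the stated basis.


D f = (9/2)x - 2
E_{1/2} f = (9/4)x^2 + (1/4)x - 7/16
E_{1/2} f = (9/4)x^2 + (1/4)x - 7/16
(-E_{1/2}) f = -(9/4)x^2 - (1/4)x + 7/16
E_{2} (-E_{1/2}) f = -(9/4)x^2 - (37/4)x - 145/16
D E_{2} (-E_{1/2}) f = -(9/2)x - 37/4
(D + E_{1/2} + D ∘ E_{2} ∘ (-E_{1/2})) f = (9/4)x^2 + (1/4)x - 187/16

the image equals g(x) = (9/4)x^2 + (1/4)x - 187/16


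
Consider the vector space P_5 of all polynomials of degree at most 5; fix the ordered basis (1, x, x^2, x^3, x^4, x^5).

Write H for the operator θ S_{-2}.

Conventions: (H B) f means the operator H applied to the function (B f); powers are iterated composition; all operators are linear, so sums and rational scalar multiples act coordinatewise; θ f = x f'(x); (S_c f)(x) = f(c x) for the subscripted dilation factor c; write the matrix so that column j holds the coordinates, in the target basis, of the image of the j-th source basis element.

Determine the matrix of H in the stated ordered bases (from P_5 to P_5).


image of 1: 0
image of x: -2x
image of x^2: 8x^2
image of x^3: -24x^3
image of x^4: 64x^4
image of x^5: -160x^5
each image's coordinates form column j of the matrix

the matrix is [[0, 0, 0, 0, 0, 0]; [0, -2, 0, 0, 0, 0]; [0, 0, 8, 0, 0, 0]; [0, 0, 0, -24, 0, 0]; [0, 0, 0, 0, 64, 0]; [0, 0, 0, 0, 0, -160]] (rows listed top to bottom)


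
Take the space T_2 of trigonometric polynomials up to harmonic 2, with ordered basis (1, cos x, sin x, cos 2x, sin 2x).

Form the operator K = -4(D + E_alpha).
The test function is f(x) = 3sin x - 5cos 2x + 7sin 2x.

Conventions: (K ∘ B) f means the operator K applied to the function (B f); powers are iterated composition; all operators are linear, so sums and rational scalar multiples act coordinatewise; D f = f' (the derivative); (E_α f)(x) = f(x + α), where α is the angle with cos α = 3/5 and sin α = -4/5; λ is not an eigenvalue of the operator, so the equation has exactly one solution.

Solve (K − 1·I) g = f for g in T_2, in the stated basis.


write g with unknown coordinates in the stated basis and equate coefficients in (K − 1·I) g = f
solving from the highest basis element down gives g = (12/61)cos x - (51/61)sin x + (713/433)cos 2x + (541/433)sin 2x
check: K g = (12/61)cos x + (132/61)sin x - (1452/433)cos 2x + (3572/433)sin 2x
so K g − 1·g = 3sin x - 5cos 2x + 7sin 2x = f ✓

g(x) = (12/61)cos x - (51/61)sin x + (713/433)cos 2x + (541/433)sin 2x


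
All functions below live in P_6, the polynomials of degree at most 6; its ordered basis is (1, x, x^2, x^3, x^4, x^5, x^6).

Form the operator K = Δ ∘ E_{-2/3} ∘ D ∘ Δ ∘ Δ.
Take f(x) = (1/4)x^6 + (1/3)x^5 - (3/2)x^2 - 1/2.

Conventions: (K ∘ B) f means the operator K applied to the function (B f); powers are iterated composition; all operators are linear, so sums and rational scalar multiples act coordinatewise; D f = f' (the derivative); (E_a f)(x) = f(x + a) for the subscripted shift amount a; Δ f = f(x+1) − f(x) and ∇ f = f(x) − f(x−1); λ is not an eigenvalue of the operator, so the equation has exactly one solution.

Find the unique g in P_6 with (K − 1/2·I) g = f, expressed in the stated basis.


the image equals g(x) = -(1/2)x^6 - (2/3)x^5 - 357x^2 - 760x - 1417/3

write g with unknown coordinates in the stated basis and equate coefficients in (K − 1/2·I) g = f
solving from the highest basis element down gives g = -(1/2)x^6 - (2/3)x^5 - 357x^2 - 760x - 1417/3
check: K g = -180x^2 - 380x - 710/3
so K g − 1/2·g = (1/4)x^6 + (1/3)x^5 - (3/2)x^2 - 1/2 = f ✓
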